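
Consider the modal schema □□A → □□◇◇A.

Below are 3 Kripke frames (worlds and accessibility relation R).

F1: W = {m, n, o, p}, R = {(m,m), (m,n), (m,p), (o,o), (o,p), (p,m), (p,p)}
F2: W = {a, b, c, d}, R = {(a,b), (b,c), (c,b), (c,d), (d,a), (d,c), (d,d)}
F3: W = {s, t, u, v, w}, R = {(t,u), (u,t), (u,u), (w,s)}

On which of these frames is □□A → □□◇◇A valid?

Frame correspondent (Sahlqvist): ∀x ∀z (xR²z → ∃w (xR²w ∧ zR²w)) — i.e. a generalized confluence (Geach) condition.
F1: fails — mR²n but no w with mR²w and nR²w.
F2: condition met.
F3: condition met.

F2, F3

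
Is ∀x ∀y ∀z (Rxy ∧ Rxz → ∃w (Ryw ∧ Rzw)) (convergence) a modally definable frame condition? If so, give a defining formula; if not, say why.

This is a Sahlqvist condition; the .2 axiom ◇□p → □◇p defines it.
Suppose ◇□p→□◇p is valid. Take Rxy, Rxz and set V(p)={w : Ryw}. Then □p at y so ◇□p at x, so □◇p at x, so ◇p at z, giving w with Rzw and Ryw.

Definable; ◇□p → □◇p defines it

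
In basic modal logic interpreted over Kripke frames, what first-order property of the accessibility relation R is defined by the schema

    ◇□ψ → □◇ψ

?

Suppose ◇□ψ→□◇ψ is valid. Take Rxy, Rxz and set V(ψ)={w : Ryw}. Then □ψ at y so ◇□ψ at x, so □◇ψ at x, so ◇ψ at z, giving w with Rzw and Ryw.

convergence: ∀x ∀y ∀z (Rxy ∧ Rxz → ∃w (Ryw ∧ Rzw))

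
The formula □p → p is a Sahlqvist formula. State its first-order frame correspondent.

Suppose □p→p is valid. At any x set V(p)={w : Rxw}. Then □p holds at x, so p holds at x, i.e. Rxx.
Conversely, on a frame with reflexivity the schema holds at every world under every valuation.
So the correspondent is reflexivity.

reflexivity: ∀x Rxx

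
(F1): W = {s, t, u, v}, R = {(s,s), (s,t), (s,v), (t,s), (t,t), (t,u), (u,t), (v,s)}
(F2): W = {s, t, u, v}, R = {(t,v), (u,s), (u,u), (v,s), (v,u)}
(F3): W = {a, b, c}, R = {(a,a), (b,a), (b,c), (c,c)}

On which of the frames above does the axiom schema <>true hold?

The schema corresponds to seriality: forall x exists y Rxy.
(F1): holds.
(F2): fails — world s has no successor.
(F3): holds.

(F1), (F3)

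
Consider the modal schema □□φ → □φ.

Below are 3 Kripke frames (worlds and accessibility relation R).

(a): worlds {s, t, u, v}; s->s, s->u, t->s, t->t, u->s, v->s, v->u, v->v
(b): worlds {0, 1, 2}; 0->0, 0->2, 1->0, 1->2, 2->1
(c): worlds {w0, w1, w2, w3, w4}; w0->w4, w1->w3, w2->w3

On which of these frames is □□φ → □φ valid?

The schema corresponds to density: ∀x ∀y (Rxy → ∃z (Rxz ∧ Rzy)).
(a): satisfies the condition.
(b): fails — R21 but no z with R2z and Rz1.
(c): fails — Rw1w3 but no z with Rw1z and Rzw3.

(a)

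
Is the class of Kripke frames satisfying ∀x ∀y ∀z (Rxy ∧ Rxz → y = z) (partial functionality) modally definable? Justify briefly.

Yes — defined by ◇r → □r

Yes: it is partial functionality, defined by the CD schema ◇r → □r.
Suppose ◇r→□r is valid. Take Rxy, Rxz and set V(r)={y}. Then ◇r at x, so □r at x, so r at z, i.e. z=y.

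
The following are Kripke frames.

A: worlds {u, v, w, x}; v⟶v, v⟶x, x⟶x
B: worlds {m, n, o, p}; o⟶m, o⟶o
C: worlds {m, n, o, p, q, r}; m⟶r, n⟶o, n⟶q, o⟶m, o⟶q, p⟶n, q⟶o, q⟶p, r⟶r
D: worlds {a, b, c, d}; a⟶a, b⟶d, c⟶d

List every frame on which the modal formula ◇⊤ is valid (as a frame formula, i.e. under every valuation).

This is the axiom for seriality; its first-order frame correspondent is ∀x ∃y Rxy.
A: fails — world u has no successor.
B: fails — world m has no successor.
C: holds.
D: fails — world d has no successor.

C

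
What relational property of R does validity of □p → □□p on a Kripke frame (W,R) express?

transitivity: ∀x ∀y ∀z (Rxy ∧ Ryz → Rxz)

Suppose □p→□□p is valid. Take Rxy, Ryz and set V(p)={w : Rxw}. Then □p at x, so □□p at x, so □p at y, so p at z, i.e. Rxz.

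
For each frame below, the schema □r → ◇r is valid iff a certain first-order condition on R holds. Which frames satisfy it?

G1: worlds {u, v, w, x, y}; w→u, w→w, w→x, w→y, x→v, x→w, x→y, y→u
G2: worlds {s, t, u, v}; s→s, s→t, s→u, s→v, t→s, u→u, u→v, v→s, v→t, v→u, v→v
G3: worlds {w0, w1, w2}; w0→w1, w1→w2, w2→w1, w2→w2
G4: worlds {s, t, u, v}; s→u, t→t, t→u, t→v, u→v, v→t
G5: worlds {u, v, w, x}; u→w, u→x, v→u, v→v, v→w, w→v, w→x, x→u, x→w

G2, G3, G4, G5

This is the axiom for seriality; its first-order frame correspondent is ∀x ∃y Rxy.
G1: fails — world u has no successor.
G2: ✓.
G3: ✓.
G4: ✓.
G5: ✓.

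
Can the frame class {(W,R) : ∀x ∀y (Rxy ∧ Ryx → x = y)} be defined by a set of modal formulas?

Not modally definable

Modal frame validity is preserved under surjective bounded morphisms.
The 8-cycle (worlds w0,w1,w2,w3,w4,w5,w6,w7 with w0→w1→w2→w3→w4→w5→w6→w7→w0) is antisymmetric. Sending even-indexed worlds to a and odd-indexed worlds to b is a surjective bounded morphism onto the two-world frame with a↔b, which is not antisymmetric.
Hence antisymmetry is not modally definable.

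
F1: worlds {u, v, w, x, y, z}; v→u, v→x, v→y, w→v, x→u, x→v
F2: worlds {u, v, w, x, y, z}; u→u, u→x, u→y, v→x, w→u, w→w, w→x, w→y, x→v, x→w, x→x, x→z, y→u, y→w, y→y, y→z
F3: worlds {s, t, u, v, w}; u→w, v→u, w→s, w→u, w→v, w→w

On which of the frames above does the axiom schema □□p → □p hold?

F2

The schema corresponds to density: ∀x ∀y (Rxy → ∃z (Rxz ∧ Rzy)).
F1: fails — Rvx but no t with Rvt and Rtx.
F2: condition met.
F3: fails — Rvu but no z with Rvz and Rzu.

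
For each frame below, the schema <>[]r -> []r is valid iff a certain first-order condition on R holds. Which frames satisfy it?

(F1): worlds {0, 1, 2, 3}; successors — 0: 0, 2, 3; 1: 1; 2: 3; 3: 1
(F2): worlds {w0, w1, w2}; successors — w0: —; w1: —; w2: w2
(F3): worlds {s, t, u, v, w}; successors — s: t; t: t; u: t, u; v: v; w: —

(F2)

The schema corresponds to the Euclidean property: forall x forall y forall z (Rxy & Rxz -> Ryz).
(F1): fails — R02 and R00 but not R20.
(F2): holds.
(F3): fails — Rut and Ruu but not Rtu.
Valid on: (F2).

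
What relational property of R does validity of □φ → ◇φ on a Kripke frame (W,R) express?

Suppose □φ→◇φ is valid. At any x set V(φ)=W. Then □φ at x, so ◇φ at x, so x has a successor.

Seriality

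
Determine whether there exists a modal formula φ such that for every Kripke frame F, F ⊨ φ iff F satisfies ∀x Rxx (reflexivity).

The condition is reflexivity. A defining modal formula is □q → q.
Suppose □q→q is valid. At any x set V(q)={w : Rxw}. Then □q holds at x, so q holds at x, i.e. Rxx.

Yes, by □q → q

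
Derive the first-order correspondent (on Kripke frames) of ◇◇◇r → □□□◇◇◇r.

This is a Sahlqvist (Geach-type) schema ◇^3□^0r → □^3◇^3r.
Minimal-valuation argument: fix x; take any y with xR^3y and any z with xR^3z. Set V(r) to the set of worlds R-reachable from y in exactly 0 steps. Then □^0r holds at y, so the antecedent holds at x; validity forces ◇^3r at z, giving a w with zR^3w and yR^0w.
First-order correspondent: ∀x ∀y ∀z ((xR³y ∧ xR³z) → ∃w (y = w ∧ zR³w)).

∀x ∀y ∀z ((xR³y ∧ xR³z) → ∃w (y = w ∧ zR³w))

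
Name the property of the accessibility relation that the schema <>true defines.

◇⊤ holds at w iff w has a successor, so frame-validity of ◇⊤ is exactly seriality. Equivalently via □φ → ◇φ:
Suppose □φ→◇φ is valid. At any x set V(φ)=W. Then □φ at x, so ◇φ at x, so x has a successor.
Conversely, on a frame with seriality the schema holds at every world under every valuation.
So the correspondent is seriality.

seriality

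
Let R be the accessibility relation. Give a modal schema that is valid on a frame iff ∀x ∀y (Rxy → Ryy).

□(□q → q)

The condition is shift-reflexivity. The T□ schema □(□q → q) defines it.
Suppose □(□q→q) is valid. Take Rxy and set V(q)={w : Ryw}. Then at y, □q holds; since □(□q→q) at x, □q→q at y, so q at y, i.e. Ryy.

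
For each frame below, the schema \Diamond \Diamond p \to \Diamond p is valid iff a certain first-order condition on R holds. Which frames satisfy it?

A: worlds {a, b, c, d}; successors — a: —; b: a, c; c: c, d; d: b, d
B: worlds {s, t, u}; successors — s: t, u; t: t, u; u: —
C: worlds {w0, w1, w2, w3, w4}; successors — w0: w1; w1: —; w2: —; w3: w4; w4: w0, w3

B

The schema corresponds to transitivity: \forall x \forall y \forall z (Rxy \wedge Ryz \to Rxz).
A: fails — Rbc and Rcd but not Rbd.
B: ✓.
C: fails — Rw4w0 and Rw0w1 but not Rw4w1.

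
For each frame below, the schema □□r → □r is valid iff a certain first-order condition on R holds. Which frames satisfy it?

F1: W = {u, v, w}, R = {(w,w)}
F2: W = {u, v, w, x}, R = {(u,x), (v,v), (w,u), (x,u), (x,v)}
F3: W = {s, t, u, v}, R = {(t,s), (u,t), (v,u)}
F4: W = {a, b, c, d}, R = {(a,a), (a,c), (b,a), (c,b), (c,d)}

F1

This is the axiom for density; its first-order frame correspondent is ∀x ∀y (Rxy → ∃z (Rxz ∧ Rzy)).
F1: satisfies the condition.
F2: fails — Rwu but no z with Rwz and Rzu.
F3: fails — Rvu but no z with Rvz and Rzu.
F4: fails — Rcd but no z with Rcz and Rzd.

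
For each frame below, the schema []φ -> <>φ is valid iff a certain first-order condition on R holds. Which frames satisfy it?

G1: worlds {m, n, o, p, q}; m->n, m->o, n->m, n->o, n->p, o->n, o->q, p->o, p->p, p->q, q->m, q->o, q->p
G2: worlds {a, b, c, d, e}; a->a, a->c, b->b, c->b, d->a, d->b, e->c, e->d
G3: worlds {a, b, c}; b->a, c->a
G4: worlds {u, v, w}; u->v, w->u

G1, G2

The schema corresponds to seriality: forall x exists y Rxy.
G1: satisfies the condition.
G2: satisfies the condition.
G3: fails — world a has no successor.
G4: fails — world v has no successor.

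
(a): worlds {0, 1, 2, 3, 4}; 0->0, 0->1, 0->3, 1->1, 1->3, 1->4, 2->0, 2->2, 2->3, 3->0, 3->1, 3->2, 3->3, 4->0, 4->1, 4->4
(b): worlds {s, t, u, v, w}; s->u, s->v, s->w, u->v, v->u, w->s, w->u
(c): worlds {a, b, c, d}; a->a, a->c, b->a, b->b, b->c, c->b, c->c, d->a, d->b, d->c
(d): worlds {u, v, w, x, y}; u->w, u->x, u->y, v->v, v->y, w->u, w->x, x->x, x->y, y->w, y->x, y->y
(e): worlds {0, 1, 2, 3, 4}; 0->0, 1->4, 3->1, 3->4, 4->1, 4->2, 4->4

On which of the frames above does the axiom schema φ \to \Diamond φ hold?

This is the axiom for reflexivity; its first-order frame correspondent is \forall x Rxx.
(a): satisfies the condition.
(b): fails — world s does not see itself.
(c): fails — world d does not see itself.
(d): fails — world u does not see itself.
(e): fails — world 1 does not see itself.
Valid on: (a).

(a)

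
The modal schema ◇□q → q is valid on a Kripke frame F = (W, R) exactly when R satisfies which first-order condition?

symmetry: ∀x ∀y (Rxy → Ryx)

Replacing q by ¬q and contraposing gives the equivalent schema q → □◇q.
Suppose q→□◇q is valid. Take Rxy and set V(q)={x}. Then q at x, so □◇q at x, so ◇q at y, so some z with Ryz has q; z=x, i.e. Ryx.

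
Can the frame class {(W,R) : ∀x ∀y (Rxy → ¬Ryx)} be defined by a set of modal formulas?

Not definable by any modal formula

If a class were modally definable it would be closed under surjective bounded morphisms (Goldblatt–Thomason).
The 4-cycle (worlds w0,w1,w2,w3 with w0→w1→w2→w3→w0) is asymmetric. Mapping every world to a single reflexive point • is a surjective bounded morphism, and the reflexive point is not asymmetric (R•• but asymmetry requires ¬R••).
Hence asymmetry is not modally definable.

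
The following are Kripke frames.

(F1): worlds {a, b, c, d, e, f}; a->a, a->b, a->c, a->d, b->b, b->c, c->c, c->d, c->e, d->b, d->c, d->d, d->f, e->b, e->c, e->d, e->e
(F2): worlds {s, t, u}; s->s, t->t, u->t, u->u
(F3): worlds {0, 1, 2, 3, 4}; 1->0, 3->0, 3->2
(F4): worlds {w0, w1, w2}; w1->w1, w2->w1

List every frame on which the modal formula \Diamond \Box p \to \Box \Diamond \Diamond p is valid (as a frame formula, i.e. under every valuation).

This is the axiom for a generalized confluence (Geach) condition; its first-order frame correspondent is \forall x \forall y \forall z ((xRy \wedge xRz) \to \exists w (yRw \wedge z R^2 w)).
(F1): fails — dRb, dRf but no w with bRw and fR²w.
(F2): holds.
(F3): fails — 1R0, 1R0 but no w with 0Rw and 0R²w.
(F4): holds.

(F2), (F4)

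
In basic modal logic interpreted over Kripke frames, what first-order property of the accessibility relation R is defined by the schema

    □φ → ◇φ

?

seriality

Suppose □φ→◇φ is valid. At any x set V(φ)=W. Then □φ at x, so ◇φ at x, so x has a successor.
Conversely, any frame satisfying ∀x ∃y Rxy validates the schema.
So the correspondent is seriality.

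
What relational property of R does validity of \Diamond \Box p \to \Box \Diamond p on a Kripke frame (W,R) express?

Suppose ◇□p→□◇p is valid. Take Rxy, Rxz and set V(p)={w : Ryw}. Then □p at y so ◇□p at x, so □◇p at x, so ◇p at z, giving w with Rzw and Ryw.
The converse is a direct semantic check.
Frame condition: \forall x \forall y \forall z (Rxy \wedge Rxz \to \exists w (Ryw \wedge Rzw)).

convergence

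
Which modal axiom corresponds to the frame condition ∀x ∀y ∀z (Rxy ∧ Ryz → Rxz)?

□q → □□q

The condition is transitivity. The 4 schema □q → □□q defines it.
Suppose □q→□□q is valid. Take Rxy, Ryz and set V(q)={w : Rxw}. Then □q at x, so □□q at x, so □q at y, so q at z, i.e. Rxz.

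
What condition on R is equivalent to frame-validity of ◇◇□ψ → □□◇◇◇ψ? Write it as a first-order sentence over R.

∀x ∀y ∀z ((xR²y ∧ xR²z) → ∃w (yRw ∧ zR³w))

This is a Sahlqvist (Geach-type) schema ◇^2□^1ψ → □^2◇^3ψ.
Minimal-valuation argument: fix x; take any y with xR^2y and any z with xR^2z. Set V(ψ) to the set of worlds R-reachable from y in exactly 1 step. Then □^1ψ holds at y, so the antecedent holds at x; validity forces ◇^3ψ at z, giving a w with zR^3w and yR^1w.
First-order correspondent: ∀x ∀y ∀z ((xR²y ∧ xR²z) → ∃w (yRw ∧ zR³w)).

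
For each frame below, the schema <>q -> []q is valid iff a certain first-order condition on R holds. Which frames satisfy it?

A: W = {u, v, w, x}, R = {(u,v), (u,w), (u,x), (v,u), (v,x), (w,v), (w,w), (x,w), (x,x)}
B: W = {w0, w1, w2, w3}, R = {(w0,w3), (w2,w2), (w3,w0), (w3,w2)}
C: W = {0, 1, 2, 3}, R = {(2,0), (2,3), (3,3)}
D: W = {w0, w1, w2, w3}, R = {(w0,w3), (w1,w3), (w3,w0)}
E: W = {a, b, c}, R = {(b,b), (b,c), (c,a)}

D

Frame correspondent (Sahlqvist): forall x forall y forall z (Rxy & Rxz -> y = z) — i.e. partial functionality.
A: fails — u sees both v and w.
B: fails — w3 sees both w0 and w2.
C: fails — 2 sees both 0 and 3.
D: holds.
E: fails — b sees both b and c.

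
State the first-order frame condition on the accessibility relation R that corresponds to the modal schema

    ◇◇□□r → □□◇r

∀x ∀y ∀z ((xR²y ∧ xR²z) → ∃w (yR²w ∧ zRw))

This is a Sahlqvist (Geach-type) schema ◇^2□^2r → □^2◇^1r.
Minimal-valuation argument: fix x; take any y with xR^2y and any z with xR^2z. Set V(r) to the set of worlds R-reachable from y in exactly 2 steps. Then □^2r holds at y, so the antecedent holds at x; validity forces ◇^1r at z, giving a w with zR^1w and yR^2w.
First-order correspondent: ∀x ∀y ∀z ((xR²y ∧ xR²z) → ∃w (yR²w ∧ zRw)).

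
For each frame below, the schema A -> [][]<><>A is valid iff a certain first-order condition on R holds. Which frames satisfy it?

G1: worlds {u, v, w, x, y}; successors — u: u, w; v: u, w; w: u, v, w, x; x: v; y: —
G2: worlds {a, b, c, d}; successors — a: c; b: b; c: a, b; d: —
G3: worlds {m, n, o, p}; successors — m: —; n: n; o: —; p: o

Frame correspondent (Sahlqvist): forall x forall z (x R^2 z -> exists w (x = w & z R^2 w)) — i.e. a generalized confluence (Geach) condition.
G1: fails — vR²x but no t with v=t and xR²t.
G2: fails — aR²b but no w with a=w and bR²w.
G3: condition met.

G3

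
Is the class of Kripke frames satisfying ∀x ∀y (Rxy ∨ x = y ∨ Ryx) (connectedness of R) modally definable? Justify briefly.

No — not modally definable

If a class were modally definable it would be closed under disjoint unions (Goldblatt–Thomason).
Take 3 disjoint single-world reflexive frames: each is trivially connected, but their disjoint union has 3 worlds with no edge between distinct components, so it is not connected.
So no modal formula (or set of formulas) defines exactly the connected frames.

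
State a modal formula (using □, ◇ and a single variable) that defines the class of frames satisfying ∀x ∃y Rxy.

A defining formula is □p → ◇p (the D axiom).

□p → ◇p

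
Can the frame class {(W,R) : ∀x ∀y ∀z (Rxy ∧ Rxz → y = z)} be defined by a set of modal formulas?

Yes: it is partial functionality, defined by the CD schema ◇p → □p.
Suppose ◇p→□p is valid. Take Rxy, Rxz and set V(p)={y}. Then ◇p at x, so □p at x, so p at z, i.e. z=y.

Yes — defined by ◇p → □p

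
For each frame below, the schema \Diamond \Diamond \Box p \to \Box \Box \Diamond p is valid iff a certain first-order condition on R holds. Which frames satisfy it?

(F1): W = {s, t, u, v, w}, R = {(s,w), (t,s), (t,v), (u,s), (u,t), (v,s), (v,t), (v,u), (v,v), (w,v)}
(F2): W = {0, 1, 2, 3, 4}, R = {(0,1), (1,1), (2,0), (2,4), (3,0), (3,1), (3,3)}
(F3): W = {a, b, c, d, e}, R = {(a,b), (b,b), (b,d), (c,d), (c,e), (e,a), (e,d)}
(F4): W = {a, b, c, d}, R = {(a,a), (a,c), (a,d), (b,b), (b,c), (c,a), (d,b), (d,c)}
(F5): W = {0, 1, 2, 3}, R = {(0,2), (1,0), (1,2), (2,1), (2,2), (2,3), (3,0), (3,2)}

(F2), (F5)

Frame correspondent (Sahlqvist): \forall x \forall y \forall z ((x R^2 y \wedge x R^2 z) \to \exists w (yRw \wedge zRw)) — i.e. a generalized confluence (Geach) condition.
(F1): fails — tR²s, tR²t but no w* with sRw* and tRw*.
(F2): condition met.
(F3): fails — aR²b, aR²d but no w with bRw and dRw.
(F4): fails — aR²b, aR²c but no w with bRw and cRw.
(F5): condition met.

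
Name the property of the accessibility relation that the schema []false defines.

□⊥ is valid iff no world has any successor (otherwise □⊥ fails at any world with one).
Conversely, on a frame with emptiness of R the schema holds at every world under every valuation.
So the correspondent is emptiness of R.

emptiness of R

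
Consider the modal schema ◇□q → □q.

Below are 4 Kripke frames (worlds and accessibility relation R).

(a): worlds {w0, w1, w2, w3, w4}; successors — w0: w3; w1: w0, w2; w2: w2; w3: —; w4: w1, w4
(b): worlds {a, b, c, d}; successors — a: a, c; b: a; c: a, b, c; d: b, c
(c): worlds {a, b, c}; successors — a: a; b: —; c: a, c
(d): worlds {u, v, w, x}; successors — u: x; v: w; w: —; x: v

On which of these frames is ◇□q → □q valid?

none

The schema corresponds to a generalized confluence (Geach) condition: ∀x ∀y ∀z ((xRy ∧ xRz) → ∃w (yRw ∧ z = w)).
(a): fails — w0Rw3, w0Rw3 but no w with w3Rw and w3=w.
(b): fails — cRa, cRb but no w with aRw and b=w.
(c): fails — cRa, cRc but no w with aRw and c=w.
(d): fails — uRx, uRx but no t with xRt and x=t.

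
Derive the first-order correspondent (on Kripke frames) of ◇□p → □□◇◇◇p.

This is a Sahlqvist (Geach-type) schema ◇^1□^1p → □^2◇^3p.
First-order correspondent: ∀x ∀y ∀z ((xRy ∧ xR²z) → ∃w (yRw ∧ zR³w)).

∀x ∀y ∀z ((xRy ∧ xR²z) → ∃w (yRw ∧ zR³w))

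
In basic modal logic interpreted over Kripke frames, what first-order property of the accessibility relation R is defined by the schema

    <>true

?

◇⊤ holds at w iff w has a successor, so frame-validity of ◇⊤ is exactly seriality. Equivalently via □q → ◇q:
Suppose □q→◇q is valid. At any x set V(q)=W. Then □q at x, so ◇q at x, so x has a successor.
Conversely, on a frame with seriality the schema holds at every world under every valuation.
Frame condition: forall x exists y Rxy.

seriality: forall x exists y Rxy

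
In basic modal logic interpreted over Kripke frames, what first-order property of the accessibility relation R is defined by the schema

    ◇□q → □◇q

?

convergence: ∀x ∀y ∀z (Rxy ∧ Rxz → ∃w (Ryw ∧ Rzw))

Suppose ◇□q→□◇q is valid. Take Rxy, Rxz and set V(q)={w : Ryw}. Then □q at y so ◇□q at x, so □◇q at x, so ◇q at z, giving w with Rzw and Ryw.
Conversely, any frame satisfying ∀x ∀y ∀z (Rxy ∧ Rxz → ∃w (Ryw ∧ Rzw)) validates the schema.
So the correspondent is convergence.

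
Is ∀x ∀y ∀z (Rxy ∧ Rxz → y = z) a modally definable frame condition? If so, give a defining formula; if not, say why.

Definable; ◇r → □r defines it

The condition is partial functionality. A defining modal formula is ◇r → □r.
Suppose ◇r→□r is valid. Take Rxy, Rxz and set V(r)={y}. Then ◇r at x, so □r at x, so r at z, i.e. z=y.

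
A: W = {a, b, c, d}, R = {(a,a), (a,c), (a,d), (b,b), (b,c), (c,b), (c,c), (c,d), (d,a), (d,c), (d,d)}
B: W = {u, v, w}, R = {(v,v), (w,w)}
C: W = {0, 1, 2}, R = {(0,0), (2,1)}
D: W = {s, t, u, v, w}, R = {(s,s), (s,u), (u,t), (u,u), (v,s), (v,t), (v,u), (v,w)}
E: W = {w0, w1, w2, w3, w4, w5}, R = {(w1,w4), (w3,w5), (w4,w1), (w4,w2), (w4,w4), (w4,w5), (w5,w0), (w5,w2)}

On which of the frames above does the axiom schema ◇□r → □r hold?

This is the axiom for a generalized confluence (Geach) condition; its first-order frame correspondent is ∀x ∀y ∀z ((xRy ∧ xRz) → ∃w (yRw ∧ z = w)).
A: fails — aRc, aRa but no w with cRw and a=w.
B: satisfies the condition.
C: fails — 2R1, 2R1 but no w with 1Rw and 1=w.
D: fails — sRu, sRs but no w* with uRw* and s=w*.
E: fails — w3Rw5, w3Rw5 but no w with w5Rw and w5=w.
Valid on: B.

B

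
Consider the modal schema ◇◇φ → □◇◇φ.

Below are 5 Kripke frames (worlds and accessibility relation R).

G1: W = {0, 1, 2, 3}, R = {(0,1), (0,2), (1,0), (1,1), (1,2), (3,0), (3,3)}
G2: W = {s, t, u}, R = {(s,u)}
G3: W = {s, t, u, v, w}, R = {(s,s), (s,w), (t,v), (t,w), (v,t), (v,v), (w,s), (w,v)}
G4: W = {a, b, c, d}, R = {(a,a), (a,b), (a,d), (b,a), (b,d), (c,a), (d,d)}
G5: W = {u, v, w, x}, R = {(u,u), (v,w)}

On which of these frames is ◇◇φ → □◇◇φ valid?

The schema corresponds to a generalized confluence (Geach) condition: ∀x ∀y ∀z ((xR²y ∧ xRz) → ∃w (y = w ∧ zR²w)).
G1: fails — 0R²0, 0R2 but no w with 0=w and 2R²w.
G2: condition met.
G3: fails — tR²s, tRv but no w* with s=w* and vR²w*.
G4: fails — aR²a, aRd but no w with a=w and dR²w.
G5: condition met.
Valid on: G2, G5.

G2, G5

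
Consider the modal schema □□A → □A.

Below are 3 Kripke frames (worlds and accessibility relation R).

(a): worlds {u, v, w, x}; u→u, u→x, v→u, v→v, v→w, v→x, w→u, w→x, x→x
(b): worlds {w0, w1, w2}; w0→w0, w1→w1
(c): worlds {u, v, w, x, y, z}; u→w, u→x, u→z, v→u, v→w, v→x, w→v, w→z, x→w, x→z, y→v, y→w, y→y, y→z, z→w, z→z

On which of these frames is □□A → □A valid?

This is the axiom for density; its first-order frame correspondent is ∀x ∀y (Rxy → ∃z (Rxz ∧ Rzy)).
(a): condition met.
(b): condition met.
(c): fails — Rvu but no t with Rvt and Rtu.

(a), (b)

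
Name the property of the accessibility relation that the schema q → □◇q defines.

Symmetry

Suppose q→□◇q is valid. Take Rxy and set V(q)={x}. Then q at x, so □◇q at x, so ◇q at y, so some z with Ryz has q; z=x, i.e. Ryx.
The converse is a direct semantic check.
So the correspondent is symmetry.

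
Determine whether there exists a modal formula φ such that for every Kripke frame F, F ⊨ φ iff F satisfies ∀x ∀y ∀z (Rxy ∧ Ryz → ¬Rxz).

No — not modally definable

Modal frame validity is preserved under surjective bounded morphisms.
The 7-cycle (worlds a,b,c,d,e,f,g with a→b→c→d→e→f→g→a) is intransitive. Mapping every world to a single reflexive point • is a surjective bounded morphism; the reflexive point is not intransitive (R••∧R•• but R••).
Hence intransitivity is not modally definable.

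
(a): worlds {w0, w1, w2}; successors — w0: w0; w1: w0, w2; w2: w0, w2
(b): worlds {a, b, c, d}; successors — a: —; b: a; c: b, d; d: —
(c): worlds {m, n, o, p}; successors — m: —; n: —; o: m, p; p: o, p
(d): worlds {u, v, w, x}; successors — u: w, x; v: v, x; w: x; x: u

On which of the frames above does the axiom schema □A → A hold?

The schema corresponds to reflexivity: ∀x Rxx.
(a): fails — world w1 does not see itself.
(b): fails — world a does not see itself.
(c): fails — world m does not see itself.
(d): fails — world u does not see itself.

none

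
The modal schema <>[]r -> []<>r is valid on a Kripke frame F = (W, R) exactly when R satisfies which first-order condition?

convergence

This schema is the .2 axiom.
It corresponds to convergence: forall x forall y forall z (Rxy & Rxz -> exists w (Ryw & Rzw)).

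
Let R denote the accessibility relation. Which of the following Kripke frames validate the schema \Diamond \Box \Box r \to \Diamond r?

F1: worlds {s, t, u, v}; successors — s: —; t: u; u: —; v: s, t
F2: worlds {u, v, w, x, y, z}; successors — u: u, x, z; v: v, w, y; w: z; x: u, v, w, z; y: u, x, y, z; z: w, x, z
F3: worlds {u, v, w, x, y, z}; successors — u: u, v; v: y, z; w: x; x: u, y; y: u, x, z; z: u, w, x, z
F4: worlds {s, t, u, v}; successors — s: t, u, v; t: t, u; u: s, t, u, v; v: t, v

F2, F3, F4

This is the axiom for a generalized confluence (Geach) condition; its first-order frame correspondent is \forall x \forall y (xRy \to \exists w (y R^2 w \wedge xRw)).
F1: fails — tRu but no w with uR²w and tRw.
F2: holds.
F3: holds.
F4: holds.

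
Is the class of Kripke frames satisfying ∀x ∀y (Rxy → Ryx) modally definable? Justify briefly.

This is a Sahlqvist condition; the B axiom p → □◇p defines it.
Suppose p→□◇p is valid. Take Rxy and set V(p)={x}. Then p at x, so □◇p at x, so ◇p at y, so some z with Ryz has p; z=x, i.e. Ryx.

Definable; p → □◇p defines it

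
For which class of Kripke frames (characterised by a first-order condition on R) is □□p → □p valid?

Suppose □□p→□p is valid. Take Rxy and set V(p)={w : xR²w}. Then □□p at x, so □p at x, so p at y, i.e. ∃z(Rxz∧Rzy).
The converse is a direct semantic check.
Frame condition: ∀x ∀y (Rxy → ∃z (Rxz ∧ Rzy)).

density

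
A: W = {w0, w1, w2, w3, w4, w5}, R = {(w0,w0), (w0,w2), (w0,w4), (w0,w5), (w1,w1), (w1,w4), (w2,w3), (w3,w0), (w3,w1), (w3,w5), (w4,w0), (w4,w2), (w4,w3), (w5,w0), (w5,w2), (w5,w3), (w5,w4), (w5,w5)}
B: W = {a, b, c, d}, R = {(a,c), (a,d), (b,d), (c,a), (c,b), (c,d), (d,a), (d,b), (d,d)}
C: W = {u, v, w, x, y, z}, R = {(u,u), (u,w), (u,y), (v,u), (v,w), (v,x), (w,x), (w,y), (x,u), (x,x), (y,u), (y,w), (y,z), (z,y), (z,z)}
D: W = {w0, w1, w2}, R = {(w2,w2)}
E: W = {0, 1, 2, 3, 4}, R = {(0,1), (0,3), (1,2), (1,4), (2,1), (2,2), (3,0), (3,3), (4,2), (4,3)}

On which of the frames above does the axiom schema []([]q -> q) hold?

Frame correspondent (Sahlqvist): forall x forall y (Rxy -> Ryy) — i.e. shift-reflexivity.
A: fails — Rw0w4 but not Rw4w4.
B: fails — Rcb but not Rbb.
C: fails — Ruw but not Rww.
D: condition met.
E: fails — R01 but not R11.
Valid on: D.

D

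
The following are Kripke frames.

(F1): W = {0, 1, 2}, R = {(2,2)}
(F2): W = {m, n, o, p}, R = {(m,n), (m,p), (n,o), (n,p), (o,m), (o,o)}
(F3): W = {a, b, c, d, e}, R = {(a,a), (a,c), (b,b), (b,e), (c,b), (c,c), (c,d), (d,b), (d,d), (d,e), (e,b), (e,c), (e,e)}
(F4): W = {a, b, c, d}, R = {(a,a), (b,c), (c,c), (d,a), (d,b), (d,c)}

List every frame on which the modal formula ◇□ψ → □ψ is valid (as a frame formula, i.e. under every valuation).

(F1)

Frame correspondent (Sahlqvist): ∀x ∀y ∀z (Rxy ∧ Rxz → Ryz) — i.e. the Euclidean property.
(F1): ✓.
(F2): fails — Rmn and Rmn but not Rnn.
(F3): fails — Rac and Raa but not Rca.
(F4): fails — Rdc and Rdb but not Rcb.
Valid on: (F1).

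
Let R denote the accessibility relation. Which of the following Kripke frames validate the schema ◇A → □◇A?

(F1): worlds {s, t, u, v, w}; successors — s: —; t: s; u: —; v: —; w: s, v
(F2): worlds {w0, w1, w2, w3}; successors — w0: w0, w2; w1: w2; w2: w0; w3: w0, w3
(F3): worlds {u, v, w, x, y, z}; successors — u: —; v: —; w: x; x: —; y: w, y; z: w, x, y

none

The schema corresponds to the Euclidean property: ∀x ∀y ∀z (Rxy ∧ Rxz → Ryz).
(F1): fails — Rts and Rts but not Rss.
(F2): fails — Rw0w2 and Rw0w2 but not Rw2w2.
(F3): fails — Rwx and Rwx but not Rxx.
Valid on no frame.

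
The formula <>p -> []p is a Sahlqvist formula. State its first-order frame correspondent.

Suppose ◇p→□p is valid. Take Rxy, Rxz and set V(p)={y}. Then ◇p at x, so □p at x, so p at z, i.e. z=y.

Partial functionality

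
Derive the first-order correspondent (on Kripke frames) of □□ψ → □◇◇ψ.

This is a Sahlqvist (Geach-type) schema ◇^0□^2ψ → □^1◇^2ψ.
First-order correspondent: ∀x ∀z (xRz → ∃w (xR²w ∧ zR²w)).

∀x ∀z (xRz → ∃w (xR²w ∧ zR²w))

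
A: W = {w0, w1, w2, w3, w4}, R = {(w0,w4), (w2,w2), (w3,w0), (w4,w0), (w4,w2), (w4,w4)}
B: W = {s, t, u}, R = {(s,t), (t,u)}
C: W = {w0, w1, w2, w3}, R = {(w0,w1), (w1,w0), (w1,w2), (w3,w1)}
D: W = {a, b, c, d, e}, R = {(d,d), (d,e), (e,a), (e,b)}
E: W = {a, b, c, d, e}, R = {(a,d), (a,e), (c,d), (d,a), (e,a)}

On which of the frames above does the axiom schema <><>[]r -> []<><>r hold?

E

Frame correspondent (Sahlqvist): forall x forall y forall z ((x R^2 y & xRz) -> exists w (yRw & z R^2 w)) — i.e. a generalized confluence (Geach) condition.
A: fails — w4R²w0, w4Rw2 but no w with w0Rw and w2R²w.
B: fails — sR²u, sRt but no w with uRw and tR²w.
C: fails — w0R²w2, w0Rw1 but no w with w2Rw and w1R²w.
D: fails — dR²a, dRd but no w with aRw and dR²w.
E: holds.
Valid on: E.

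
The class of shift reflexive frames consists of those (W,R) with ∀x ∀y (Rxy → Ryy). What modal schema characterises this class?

□(□p → p)

This is shift-reflexivity; the standard corresponding axiom is T□: □(□p → p).
Suppose □(□p→p) is valid. Take Rxy and set V(p)={w : Ryw}. Then at y, □p holds; since □(□p→p) at x, □p→p at y, so p at y, i.e. Ryy.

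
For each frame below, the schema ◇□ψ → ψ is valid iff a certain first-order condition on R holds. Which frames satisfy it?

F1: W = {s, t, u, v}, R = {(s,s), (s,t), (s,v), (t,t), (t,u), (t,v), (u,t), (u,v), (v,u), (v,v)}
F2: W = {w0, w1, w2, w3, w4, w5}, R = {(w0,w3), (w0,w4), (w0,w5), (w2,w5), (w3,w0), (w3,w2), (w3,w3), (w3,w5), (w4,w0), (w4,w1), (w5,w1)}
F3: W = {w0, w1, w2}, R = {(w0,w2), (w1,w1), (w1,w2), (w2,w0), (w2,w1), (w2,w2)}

This is the axiom for symmetry; its first-order frame correspondent is ∀x ∀y (Rxy → Ryx).
F1: fails — Rtv but not Rvt.
F2: fails — Rw3w5 but not Rw5w3.
F3: condition met.

F3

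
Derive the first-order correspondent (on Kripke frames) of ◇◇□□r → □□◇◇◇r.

This is a Sahlqvist (Geach-type) schema ◇^2□^2r → □^2◇^3r.
Minimal-valuation argument: fix x; take any y with xR^2y and any z with xR^2z. Set V(r) to the set of worlds R-reachable from y in exactly 2 steps. Then □^2r holds at y, so the antecedent holds at x; validity forces ◇^3r at z, giving a w with zR^3w and yR^2w.
First-order correspondent: ∀x ∀y ∀z ((xR²y ∧ xR²z) → ∃w (yR²w ∧ zR³w)).

∀x ∀y ∀z ((xR²y ∧ xR²z) → ∃w (yR²w ∧ zR³w))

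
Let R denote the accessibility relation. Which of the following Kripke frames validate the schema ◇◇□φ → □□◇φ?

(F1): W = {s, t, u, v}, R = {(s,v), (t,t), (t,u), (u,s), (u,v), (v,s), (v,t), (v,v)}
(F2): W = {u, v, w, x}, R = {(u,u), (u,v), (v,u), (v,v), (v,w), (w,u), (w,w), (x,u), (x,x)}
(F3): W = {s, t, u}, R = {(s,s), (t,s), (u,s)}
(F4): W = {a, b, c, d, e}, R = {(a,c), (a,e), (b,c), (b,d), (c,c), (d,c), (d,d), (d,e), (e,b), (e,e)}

This is the axiom for a generalized confluence (Geach) condition; its first-order frame correspondent is ∀x ∀y ∀z ((xR²y ∧ xR²z) → ∃w (yRw ∧ zRw)).
(F1): fails — sR²s, sR²t but no w with sRw and tRw.
(F2): ✓.
(F3): ✓.
(F4): fails — aR²b, aR²e but no w with bRw and eRw.
Valid on: (F2), (F3).

(F2), (F3)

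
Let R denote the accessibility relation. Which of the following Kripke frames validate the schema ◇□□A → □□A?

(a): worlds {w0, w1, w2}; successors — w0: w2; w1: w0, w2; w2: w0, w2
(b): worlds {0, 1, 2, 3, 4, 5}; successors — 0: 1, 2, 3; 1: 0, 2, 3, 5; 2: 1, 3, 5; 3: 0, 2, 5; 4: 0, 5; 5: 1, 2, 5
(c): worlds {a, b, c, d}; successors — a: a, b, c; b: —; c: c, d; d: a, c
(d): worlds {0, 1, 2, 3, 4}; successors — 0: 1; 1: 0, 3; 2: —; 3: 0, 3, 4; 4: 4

(a)

The schema corresponds to a generalized confluence (Geach) condition: ∀x ∀y ∀z ((xRy ∧ xR²z) → ∃w (yR²w ∧ z = w)).
(a): condition met.
(b): fails — 0R3, 0R²0 but no w with 3R²w and 0=w.
(c): fails — aRb, aR²a but no w with bR²w and a=w.
(d): fails — 1R0, 1R²1 but no w with 0R²w and 1=w.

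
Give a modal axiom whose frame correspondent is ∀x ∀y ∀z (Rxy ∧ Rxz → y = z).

A defining formula is ◇s → □s (the CD axiom).
Suppose ◇s→□s is valid. Take Rxy, Rxz and set V(s)={y}. Then ◇s at x, so □s at x, so s at z, i.e. z=y.

◇s → □s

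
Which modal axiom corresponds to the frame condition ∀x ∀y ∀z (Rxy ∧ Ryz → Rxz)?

A defining formula is □p → □□p (the 4 axiom).
Suppose □p→□□p is valid. Take Rxy, Ryz and set V(p)={w : Rxw}. Then □p at x, so □□p at x, so □p at y, so p at z, i.e. Rxz.

□p → □□p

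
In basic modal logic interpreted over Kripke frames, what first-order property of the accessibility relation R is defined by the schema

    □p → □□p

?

This schema is the 4 axiom.
It corresponds to transitivity: ∀x ∀y ∀z (Rxy ∧ Ryz → Rxz).

transitivity: ∀x ∀y ∀z (Rxy ∧ Ryz → Rxz)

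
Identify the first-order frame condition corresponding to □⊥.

□⊥ is valid iff no world has any successor (otherwise □⊥ fails at any world with one).

Emptiness of R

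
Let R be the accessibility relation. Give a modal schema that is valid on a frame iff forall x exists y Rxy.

□s → ◇s

This is seriality; the standard corresponding axiom is D: □s → ◇s.
Suppose □s→◇s is valid. At any x set V(s)=W. Then □s at x, so ◇s at x, so x has a successor.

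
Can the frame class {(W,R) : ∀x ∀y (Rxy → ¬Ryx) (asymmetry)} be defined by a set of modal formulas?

Modal frame validity is preserved under surjective bounded morphisms.
The 4-cycle (worlds a,b,c,d with a→b→c→d→a) is asymmetric. Mapping every world to a single reflexive point • is a surjective bounded morphism, and the reflexive point is not asymmetric (R•• but asymmetry requires ¬R••).
So the class is not modally definable.

No — not modally definable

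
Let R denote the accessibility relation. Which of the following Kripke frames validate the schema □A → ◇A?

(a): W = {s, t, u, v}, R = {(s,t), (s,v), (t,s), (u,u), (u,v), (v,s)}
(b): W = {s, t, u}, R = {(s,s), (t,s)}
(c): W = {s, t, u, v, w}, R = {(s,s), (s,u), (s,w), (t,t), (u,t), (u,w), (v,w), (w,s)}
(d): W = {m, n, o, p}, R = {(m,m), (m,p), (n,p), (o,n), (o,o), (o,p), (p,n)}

The schema corresponds to seriality: ∀x ∃y Rxy.
(a): holds.
(b): fails — world u has no successor.
(c): holds.
(d): holds.
Valid on: (a), (c), (d).

(a), (c), (d)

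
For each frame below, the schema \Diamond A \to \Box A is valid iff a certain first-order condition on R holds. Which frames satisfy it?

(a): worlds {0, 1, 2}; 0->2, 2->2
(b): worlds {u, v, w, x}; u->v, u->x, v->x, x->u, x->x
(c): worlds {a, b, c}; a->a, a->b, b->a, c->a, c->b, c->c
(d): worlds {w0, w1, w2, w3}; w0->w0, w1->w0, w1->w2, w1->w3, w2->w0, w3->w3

Frame correspondent (Sahlqvist): \forall x \forall y \forall z (Rxy \wedge Rxz \to y = z) — i.e. partial functionality.
(a): holds.
(b): fails — u sees both v and x.
(c): fails — a sees both a and b.
(d): fails — w1 sees both w0 and w2.

(a)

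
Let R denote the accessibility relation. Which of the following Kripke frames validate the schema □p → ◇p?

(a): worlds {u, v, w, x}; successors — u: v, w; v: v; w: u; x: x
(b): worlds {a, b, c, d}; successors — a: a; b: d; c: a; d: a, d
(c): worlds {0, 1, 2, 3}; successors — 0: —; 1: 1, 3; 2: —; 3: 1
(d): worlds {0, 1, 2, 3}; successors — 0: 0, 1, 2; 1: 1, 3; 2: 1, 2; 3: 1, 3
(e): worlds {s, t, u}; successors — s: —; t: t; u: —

(a), (b), (d)

This is the axiom for seriality; its first-order frame correspondent is ∀x ∃y Rxy.
(a): ✓.
(b): ✓.
(c): fails — world 0 has no successor.
(d): ✓.
(e): fails — world s has no successor.
Valid on: (a), (b), (d).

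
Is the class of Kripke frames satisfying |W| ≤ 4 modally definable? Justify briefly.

Any modally definable frame class is closed under disjoint unions.
Any modal formula valid on each of 5 disjoint one-world frames is valid on their disjoint union (validity is preserved under disjoint unions). Each one-world frame has |W|=1≤4, but the union has |W|=5.
So the class is not modally definable.

Not definable by any modal formula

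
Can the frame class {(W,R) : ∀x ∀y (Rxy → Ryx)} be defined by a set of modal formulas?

Yes, by p → □◇p

This is a Sahlqvist condition; the B axiom p → □◇p defines it.
Suppose p→□◇p is valid. Take Rxy and set V(p)={x}. Then p at x, so □◇p at x, so ◇p at y, so some z with Ryz has p; z=x, i.e. Ryx.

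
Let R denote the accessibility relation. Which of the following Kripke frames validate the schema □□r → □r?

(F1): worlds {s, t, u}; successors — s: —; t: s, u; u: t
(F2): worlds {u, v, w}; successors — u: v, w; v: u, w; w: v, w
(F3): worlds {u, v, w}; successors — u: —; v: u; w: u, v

none

Frame correspondent (Sahlqvist): ∀x ∀y (Rxy → ∃z (Rxz ∧ Rzy)) — i.e. density.
(F1): fails — Rtu but no z with Rtz and Rzu.
(F2): fails — Rvu but no z with Rvz and Rzu.
(F3): fails — Rvu but no z with Rvz and Rzu.
Valid on no frame.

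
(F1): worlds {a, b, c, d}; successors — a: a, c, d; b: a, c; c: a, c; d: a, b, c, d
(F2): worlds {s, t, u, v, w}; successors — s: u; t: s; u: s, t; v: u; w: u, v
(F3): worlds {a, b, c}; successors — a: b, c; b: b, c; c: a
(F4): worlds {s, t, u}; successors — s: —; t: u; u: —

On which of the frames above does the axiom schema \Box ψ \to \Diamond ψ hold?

(F1), (F2), (F3)

This is the axiom for seriality; its first-order frame correspondent is \forall x \exists y Rxy.
(F1): satisfies the condition.
(F2): satisfies the condition.
(F3): satisfies the condition.
(F4): fails — world s has no successor.
Valid on: (F1), (F2), (F3).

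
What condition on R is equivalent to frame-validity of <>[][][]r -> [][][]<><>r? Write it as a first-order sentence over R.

This is a Sahlqvist (Geach-type) schema ◇^1□^3r → □^3◇^2r.
Minimal-valuation argument: fix x; take any y with xR^1y and any z with xR^3z. Set V(r) to the set of worlds R-reachable from y in exactly 3 steps. Then □^3r holds at y, so the antecedent holds at x; validity forces ◇^2r at z, giving a w with zR^2w and yR^3w.
First-order correspondent: forall x forall y forall z ((xRy & x R^3 z) -> exists w (y R^3 w & z R^2 w)).

forall x forall y forall z ((xRy & x R^3 z) -> exists w (y R^3 w & z R^2 w))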